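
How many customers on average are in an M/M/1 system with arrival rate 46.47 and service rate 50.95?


ρ = λ/μ = 46.47/50.95 = 0.9121
L = ρ/(1−ρ) = 0.9121/(1 − 0.9121) = 0.9121/0.08793 = 10.3728

Final: 10.3728


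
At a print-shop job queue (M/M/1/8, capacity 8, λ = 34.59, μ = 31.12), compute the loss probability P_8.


ρ = λ/μ = 34.59/31.12 = 1.1115
P_K = (1−ρ)ρ^K/(1−ρ^(K+1)) = (-0.1115·2.329635)/(1 − 2.589398)
= -0.259763/-1.589398 = 0.163435

Final: 0.163435


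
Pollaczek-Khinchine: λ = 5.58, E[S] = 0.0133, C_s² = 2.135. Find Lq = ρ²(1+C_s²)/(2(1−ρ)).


ρ = λ·E[S] = 5.58·0.0133 = 0.07421
Lq = ρ²(1+C_s²)/(2(1−ρ)) = 0.005508·(1+2.135)/(2·0.9258)
= 0.005508·3.1350/1.8516 = 0.009325

Final: 0.009325


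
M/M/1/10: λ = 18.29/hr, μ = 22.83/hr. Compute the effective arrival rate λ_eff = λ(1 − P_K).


ρ = 0.8011; P_K = (1−ρ)ρ^10/(1−ρ^11) = 0.023729
λ_eff = λ(1 − P_K) = 18.29·(1 − 0.023729) = 18.29·0.976271 = 17.8560 /hr

Final: 17.8560 /hr


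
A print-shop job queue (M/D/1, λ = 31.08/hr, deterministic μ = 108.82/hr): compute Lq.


ρ = 31.08/108.82 = 0.2856
M/D/1: Lq = ρ²/(2(1−ρ)) = 0.08157/(2·0.7144) = 0.05709

Final: 0.05709


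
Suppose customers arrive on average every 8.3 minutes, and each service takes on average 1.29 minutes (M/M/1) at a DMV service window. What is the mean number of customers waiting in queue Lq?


λ = 60/8.3 = 7.2289 /hr
μ = 60/1.29 = 46.5116 /hr
ρ = λ/μ = 7.2289/46.5116 = 0.1554
Lq = ρ²/(1−ρ) = 0.02416/0.8446 = 0.02860

Final: 0.02860


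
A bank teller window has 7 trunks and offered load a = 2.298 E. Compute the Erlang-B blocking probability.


B(c,a) = (a^c/c!) / Σ_{k=0}^{c} a^k/k!
a^7/7! = 0.067146
Σ terms (k=0..7): 1.00000 + 2.29800 + 2.64040 + 2.02255 + 1.16195 + 0.53403 + 0.20454 + 0.06715 = 9.928619
B = 0.067146/9.928619 = 0.006763

Final: 0.006763


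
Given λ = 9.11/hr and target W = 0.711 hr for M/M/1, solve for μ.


W = 1/(μ−λ) ⇒ μ − λ = 1/W = 1/0.711 = 1.4065
μ = λ + 1/W = 9.11 + 1.4065 = 10.5165 per hr

Final: 10.5165 /hr


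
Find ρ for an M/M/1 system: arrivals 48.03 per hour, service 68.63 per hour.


ρ = λ/μ = 48.03/68.63 = 0.6998

Final: 0.6998


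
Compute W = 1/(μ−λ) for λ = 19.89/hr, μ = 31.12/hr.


W = 1/(μ−λ) = 1/(31.12 − 19.89) = 1/11.23 = 0.08905 hr

Final: 0.08905 hr


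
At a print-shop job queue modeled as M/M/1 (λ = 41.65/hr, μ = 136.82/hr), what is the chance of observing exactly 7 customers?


ρ = 41.65/136.82 = 0.3044
P_n = (1−ρ)·ρ^n = (1 − 0.3044)·0.3044^7 = 0.6956·0.0002422 = 0.0001685

Final: 0.0001685


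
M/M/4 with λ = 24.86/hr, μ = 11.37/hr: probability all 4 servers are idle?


a = λ/μ = 24.86/11.37 = 2.1865; ρ = a/c = 0.5466
Σ_{k=0}^{3} a^k/k! (terms k=0..3) = 1.00000 + 2.18646 + 2.39029 + 1.74209 = 7.31884
Tail: a^4/(4!(1−ρ)) = 22.85402/(24·0.4534) = 2.10031
P₀ = 1/(7.31884 + 2.10031) = 1/9.41915 = 0.106167

Final: 0.106167


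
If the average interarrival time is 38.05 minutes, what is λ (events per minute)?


λ = 1/(interarrival time) in consistent units.
1 minute = 1 min, so λ = 1/38.05 = 0.02628 per minute

Final: 0.02628 /min


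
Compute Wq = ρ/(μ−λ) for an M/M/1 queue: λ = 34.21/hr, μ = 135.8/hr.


ρ = 34.21/135.8 = 0.2519
Wq = ρ/(μ−λ) = 0.2519/(135.8 − 34.21) = 0.2519/101.59 = 0.002480 hr

Final: 0.002480 hr


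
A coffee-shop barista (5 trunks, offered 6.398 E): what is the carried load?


B(5,6.398) = 0.387299 (Erlang-B)
Carried load = a(1 − B) = 6.398·(1 − 0.387299) = 6.398·0.612701 = 3.9201 E

Final: 3.9201 Erlangs


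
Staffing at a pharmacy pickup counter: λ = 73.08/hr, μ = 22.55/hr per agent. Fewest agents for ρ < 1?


Stability requires cμ > λ ⇔ c > λ/μ.
λ/μ = 73.08/22.55 = 3.2408
Minimum integer c = ⌊3.2408⌋ + 1 = 4
Check: 4·22.55 = 90.20 > 73.08, while 3·22.55 = 67.65 ≤ 73.08

Final: 4 servers


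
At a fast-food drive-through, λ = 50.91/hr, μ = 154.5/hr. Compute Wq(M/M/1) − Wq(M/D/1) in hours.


ρ = 50.91/154.5 = 0.3295
Wq(M/M/1) = ρ/(μ−λ) = 0.3295/103.59 = 0.003181 hr
Wq(M/D/1) = ρ/(2(μ−λ)) = 0.001590 hr
Savings = 0.003181 − 0.001590 = 0.001590 hr

Final: 0.001590 hr


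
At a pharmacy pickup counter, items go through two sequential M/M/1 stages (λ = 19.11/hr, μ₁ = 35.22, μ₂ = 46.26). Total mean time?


Each node sees arrival rate λ = 19.11/hr (tandem ⇒ throughput preserved).
W₁ = 1/(μ₁−λ) = 1/(35.22−19.11) = 0.06207 hr
W₂ = 1/(μ₂−λ) = 1/(46.26−19.11) = 0.03683 hr
W_total = W₁ + W₂ = 0.06207 + 0.03683 = 0.09891 hr

Final: 0.09891 hr


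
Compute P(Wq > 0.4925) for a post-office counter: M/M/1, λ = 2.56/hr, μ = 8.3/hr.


ρ = 2.56/8.3 = 0.3084
P(Wq > t) = ρ·e^{−(μ−λ)t} = 0.3084·e^{−2.8270}
= 0.3084·0.059193 = 0.018257

Final: 0.018257


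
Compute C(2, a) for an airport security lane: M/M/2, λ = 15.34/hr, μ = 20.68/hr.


a = λ/μ = 0.7418; ρ = a/2 = 0.3709
P₀ = 0.458907 (from M/M/c formula)
C(c,a) = [a^c/(c!(1−ρ))]·P₀ = [0.55024/(2·0.6291)]·0.458907
= 0.43731·0.458907 = 0.200686

Final: 0.200686


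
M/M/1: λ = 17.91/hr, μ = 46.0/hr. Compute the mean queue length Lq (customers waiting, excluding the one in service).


ρ = 17.91/46.0 = 0.3893
Lq = ρ²/(1−ρ) = 0.1516/0.6107 = 0.2482

Final: 0.2482


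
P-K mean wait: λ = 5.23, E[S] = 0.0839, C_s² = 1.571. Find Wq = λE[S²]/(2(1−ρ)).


ρ = λ·E[S] = 5.23·0.0839 = 0.4388
E[S²] = E[S]²(1+C_s²) = 0.0839²·(1+1.571) = 0.018098
Wq = λ·E[S²]/(2(1−ρ)) = 5.23·0.018098/(2·0.5612) = 0.08433 hr

Final: 0.08433 hr


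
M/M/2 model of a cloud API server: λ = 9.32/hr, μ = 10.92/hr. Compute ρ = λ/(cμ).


ρ = λ/(cμ) = 9.32/(2·10.92) = 9.32/21.84 = 0.4267

Final: 0.4267


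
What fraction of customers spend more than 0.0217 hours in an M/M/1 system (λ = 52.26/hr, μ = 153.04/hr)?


W ~ Exponential(μ−λ) for M/M/1.
μ − λ = 153.04 − 52.26 = 100.7800
P(W > t) = e^{−(μ−λ)t} = e^{−2.1869} = 0.112261

Final: 0.112261


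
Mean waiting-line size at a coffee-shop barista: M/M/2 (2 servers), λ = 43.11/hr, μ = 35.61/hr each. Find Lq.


a = λ/μ = 1.2106; ρ = a/2 = 0.6053
P₀ = 0.245867
Lq = P₀·a^c·ρ / (c!·(1−ρ)²) = 0.245867·1.46559·0.6053/(2·0.15578)
= 0.70007

Final: 0.70007


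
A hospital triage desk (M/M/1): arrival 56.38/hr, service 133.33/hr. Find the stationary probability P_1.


ρ = 56.38/133.33 = 0.4229
P_n = (1−ρ)·ρ^n = (1 − 0.4229)·0.4229^1 = 0.5771·0.422861 = 0.244050

Final: 0.244050


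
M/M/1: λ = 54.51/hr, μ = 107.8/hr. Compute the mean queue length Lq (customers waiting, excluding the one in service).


ρ = 54.51/107.8 = 0.5057
Lq = ρ²/(1−ρ) = 0.2557/0.4943 = 0.5172

Final: 0.5172


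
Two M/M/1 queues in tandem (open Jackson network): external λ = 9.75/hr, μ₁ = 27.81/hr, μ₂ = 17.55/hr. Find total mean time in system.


Each node sees arrival rate λ = 9.75/hr (tandem ⇒ throughput preserved).
W₁ = 1/(μ₁−λ) = 1/(27.81−9.75) = 0.05537 hr
W₂ = 1/(μ₂−λ) = 1/(17.55−9.75) = 0.12821 hr
W_total = W₁ + W₂ = 0.05537 + 0.12821 = 0.18358 hr

Final: 0.18358 hr


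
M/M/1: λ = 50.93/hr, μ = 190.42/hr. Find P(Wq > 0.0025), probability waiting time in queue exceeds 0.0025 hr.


ρ = 50.93/190.42 = 0.2675
P(Wq > t) = ρ·e^{−(μ−λ)t} = 0.2675·e^{−0.3487}
= 0.2675·0.705587 = 0.188717

Final: 0.188717


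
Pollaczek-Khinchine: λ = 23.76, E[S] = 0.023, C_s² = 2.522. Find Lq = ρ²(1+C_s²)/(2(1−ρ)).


ρ = λ·E[S] = 23.76·0.023 = 0.5465
Lq = ρ²(1+C_s²)/(2(1−ρ)) = 0.2986·(1+2.522)/(2·0.4535)
= 0.2986·3.5220/0.9070 = 1.15961

Final: 1.15961


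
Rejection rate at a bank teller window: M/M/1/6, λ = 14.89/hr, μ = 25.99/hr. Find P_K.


ρ = λ/μ = 14.89/25.99 = 0.5729
P_K = (1−ρ)ρ^K/(1−ρ^(K+1)) = (0.4271·0.035361)/(1 − 0.020259)
= 0.015102/0.979741 = 0.015415

Final: 0.015415


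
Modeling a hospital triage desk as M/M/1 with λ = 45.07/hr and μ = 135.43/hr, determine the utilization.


ρ = λ/μ = 45.07/135.43 = 0.3328

Final: 0.3328


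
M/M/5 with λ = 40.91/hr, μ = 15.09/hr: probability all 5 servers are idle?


a = λ/μ = 40.91/15.09 = 2.7111; ρ = a/c = 0.5422
Σ_{k=0}^{4} a^k/k! (terms k=0..4) = 1.00000 + 2.71107 + 3.67494 + 3.32100 + 2.25087 = 12.95788
Tail: a^5/(5!(1−ρ)) = 146.45399/(120·0.4578) = 2.66598
P₀ = 1/(12.95788 + 2.66598) = 1/15.62386 = 0.064005

Final: 0.064005


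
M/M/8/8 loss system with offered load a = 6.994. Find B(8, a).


B(c,a) = (a^c/c!) / Σ_{k=0}^{c} a^k/k!
a^8/8! = 141.998743
Σ terms (k=0..8): 1.00000 + 6.99400 + 24.45802 + 57.01979 + 99.69911 + 139.45911 + 162.56284 + 162.42350 + 141.99874 = 795.615108
B = 141.998743/795.615108 = 0.178477

Final: 0.178477


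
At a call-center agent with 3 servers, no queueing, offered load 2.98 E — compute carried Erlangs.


B(3,2.98) = 0.343751 (Erlang-B)
Carried load = a(1 − B) = 2.98·(1 − 0.343751) = 2.98·0.656249 = 1.9556 E

Final: 1.9556 Erlangs


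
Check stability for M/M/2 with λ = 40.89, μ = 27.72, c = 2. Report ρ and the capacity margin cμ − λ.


Total capacity cμ = 2·27.72 = 55.44/hr
ρ = λ/(cμ) = 40.89/55.44 = 0.7376
Stable ⇔ ρ < 1: YES
Spare capacity = cμ − λ = 55.44 − 40.89 = 14.55/hr

Final: ρ = 0.7376; stable; margin = 14.55/hr


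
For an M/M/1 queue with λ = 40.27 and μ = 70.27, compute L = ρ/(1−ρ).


ρ = λ/μ = 40.27/70.27 = 0.5731
L = ρ/(1−ρ) = 0.5731/(1 − 0.5731) = 0.5731/0.4269 = 1.3423

Final: 1.3423


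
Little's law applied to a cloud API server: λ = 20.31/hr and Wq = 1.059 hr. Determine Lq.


Lq = λWq = 20.31·1.059 = 21.5083

Final: 21.5083


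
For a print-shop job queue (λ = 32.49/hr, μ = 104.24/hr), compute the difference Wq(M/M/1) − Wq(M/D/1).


ρ = 32.49/104.24 = 0.3117
Wq(M/M/1) = ρ/(μ−λ) = 0.3117/71.75 = 0.004344 hr
Wq(M/D/1) = ρ/(2(μ−λ)) = 0.002172 hr
Savings = 0.004344 − 0.002172 = 0.002172 hr

Final: 0.002172 hr


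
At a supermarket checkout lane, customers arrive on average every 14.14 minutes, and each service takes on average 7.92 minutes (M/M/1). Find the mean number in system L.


λ = 60/14.14 = 4.2433 /hr
μ = 60/7.92 = 7.5758 /hr
ρ = λ/μ = 4.2433/7.5758 = 0.5601
L = ρ/(1−ρ) = 0.5601/0.4399 = 1.2733

Final: 1.2733


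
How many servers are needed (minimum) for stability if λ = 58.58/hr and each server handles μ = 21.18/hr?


Stability requires cμ > λ ⇔ c > λ/μ.
λ/μ = 58.58/21.18 = 2.7658
Minimum integer c = ⌊2.7658⌋ + 1 = 3
Check: 3·21.18 = 63.54 > 58.58, while 2·21.18 = 42.36 ≤ 58.58

Final: 3 servers


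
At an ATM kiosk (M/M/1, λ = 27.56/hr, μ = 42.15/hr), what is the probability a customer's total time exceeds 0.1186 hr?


W ~ Exponential(μ−λ) for M/M/1.
μ − λ = 42.15 − 27.56 = 14.5900
P(W > t) = e^{−(μ−λ)t} = e^{−1.7304} = 0.177218

Final: 0.177218


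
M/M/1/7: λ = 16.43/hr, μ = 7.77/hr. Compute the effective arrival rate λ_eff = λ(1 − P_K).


ρ = 2.1145; P_K = (1−ρ)ρ^7/(1−ρ^8) = 0.528407
λ_eff = λ(1 − P_K) = 16.43·(1 − 0.528407) = 16.43·0.471593 = 7.7483 /hr

Final: 7.7483 /hr


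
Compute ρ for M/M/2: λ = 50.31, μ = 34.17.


ρ = λ/(cμ) = 50.31/(2·34.17) = 50.31/68.34 = 0.7362

Final: 0.7362


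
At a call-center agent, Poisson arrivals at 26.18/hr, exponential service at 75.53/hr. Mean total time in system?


W = 1/(μ−λ) = 1/(75.53 − 26.18) = 1/49.35 = 0.02026 hr

Final: 0.02026 hr


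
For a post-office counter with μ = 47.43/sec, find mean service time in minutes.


Mean service time = 1/μ = 1/47.43 second = 0.02108 second
In minutes: 0.02108 × 0.0166667 = 0.0003514 min

Final: 0.0003514 min


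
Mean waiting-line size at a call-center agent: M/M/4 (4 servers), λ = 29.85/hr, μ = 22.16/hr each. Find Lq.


a = λ/μ = 1.3470; ρ = a/4 = 0.3368
P₀ = 0.258502
Lq = P₀·a^c·ρ / (c!·(1−ρ)²) = 0.258502·3.29229·0.3368/(24·0.43989)
= 0.02715

Final: 0.02715


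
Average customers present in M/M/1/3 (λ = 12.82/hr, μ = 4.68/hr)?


ρ = 12.82/4.68 = 2.7393
L = ρ[1 − (K+1)ρ^K + Kρ^(K+1)] / [(1−ρ)(1−ρ^(K+1))]
Numerator: 2.7393·(1 − 4·20.555428 + 3·56.307817) = 240.242800
Denominator: (-1.7393)·(-55.307817) = 96.197784
L = 240.242800/96.197784 = 2.4974

Final: 2.4974


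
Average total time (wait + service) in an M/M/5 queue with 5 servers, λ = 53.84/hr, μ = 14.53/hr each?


a = 3.7054; ρ = 0.7411; P₀ = 0.019846
Lq = P₀·a^c·ρ/(c!(1−ρ)²) = 1.27717
Wq = Lq/λ = 1.27717/53.84 = 0.02372 hr
W = Wq + 1/μ = 0.02372 + 0.06882 = 0.09254 hr

Final: 0.09254 hr


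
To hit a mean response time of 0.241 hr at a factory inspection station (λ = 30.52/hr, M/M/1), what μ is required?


W = 1/(μ−λ) ⇒ μ − λ = 1/W = 1/0.241 = 4.1494
μ = λ + 1/W = 30.52 + 4.1494 = 34.6694 per hr

Final: 34.6694 /hr


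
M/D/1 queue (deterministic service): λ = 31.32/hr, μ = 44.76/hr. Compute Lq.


ρ = 31.32/44.76 = 0.6997
M/D/1: Lq = ρ²/(2(1−ρ)) = 0.4896/(2·0.3003) = 0.81531

Final: 0.81531


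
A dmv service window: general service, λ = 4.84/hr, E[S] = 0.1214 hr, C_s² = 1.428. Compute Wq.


ρ = λ·E[S] = 4.84·0.1214 = 0.5876
E[S²] = E[S]²(1+C_s²) = 0.1214²·(1+1.428) = 0.035784
Wq = λ·E[S²]/(2(1−ρ)) = 4.84·0.035784/(2·0.4124) = 0.20997 hr

Final: 0.20997 hr


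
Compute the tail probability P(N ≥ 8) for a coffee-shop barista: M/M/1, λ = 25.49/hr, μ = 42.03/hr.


ρ = 25.49/42.03 = 0.6065
P(N ≥ n) = ρ^n = 0.6065^8 = 0.018301

Final: 0.018301


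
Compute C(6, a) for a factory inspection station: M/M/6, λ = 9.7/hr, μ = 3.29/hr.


a = λ/μ = 2.9483; ρ = a/6 = 0.4914
P₀ = 0.051640 (from M/M/c formula)
C(c,a) = [a^c/(c!(1−ρ))]·P₀ = [656.83308/(720·0.5086)]·0.051640
= 1.79364·0.051640 = 0.092624

Final: 0.092624


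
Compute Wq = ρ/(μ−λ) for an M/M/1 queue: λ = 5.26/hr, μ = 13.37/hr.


ρ = 5.26/13.37 = 0.3934
Wq = ρ/(μ−λ) = 0.3934/(13.37 − 5.26) = 0.3934/8.11 = 0.04851 hr

Final: 0.04851 hr


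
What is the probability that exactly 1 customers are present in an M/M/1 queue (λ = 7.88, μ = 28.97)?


ρ = 7.88/28.97 = 0.2720
P_n = (1−ρ)·ρ^n = (1 − 0.2720)·0.2720^1 = 0.7280·0.272006 = 0.198019

Final: 0.198019


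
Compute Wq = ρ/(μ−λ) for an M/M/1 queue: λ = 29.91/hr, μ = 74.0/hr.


ρ = 29.91/74.0 = 0.4042
Wq = ρ/(μ−λ) = 0.4042/(74.0 − 29.91) = 0.4042/44.09 = 0.009167 hr

Final: 0.009167 hr


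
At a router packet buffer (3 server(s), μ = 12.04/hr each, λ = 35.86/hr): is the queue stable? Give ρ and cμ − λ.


Total capacity cμ = 3·12.04 = 36.12/hr
ρ = λ/(cμ) = 35.86/36.12 = 0.9928
Stable ⇔ ρ < 1: YES
Spare capacity = cμ − λ = 36.12 − 35.86 = 0.26/hr

Final: ρ = 0.9928; stable; margin = 0.26/hr


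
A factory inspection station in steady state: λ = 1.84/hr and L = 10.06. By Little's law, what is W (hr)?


W = L/λ = 10.06/1.84 = 5.4674 hr

Final: 5.4674 hr


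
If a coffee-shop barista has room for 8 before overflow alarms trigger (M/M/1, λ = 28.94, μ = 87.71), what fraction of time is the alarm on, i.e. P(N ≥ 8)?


ρ = 28.94/87.71 = 0.3300
P(N ≥ n) = ρ^n = 0.3300^8 = 0.0001405

Final: 0.0001405


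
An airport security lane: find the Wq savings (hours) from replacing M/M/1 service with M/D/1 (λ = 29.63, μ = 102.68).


ρ = 29.63/102.68 = 0.2886
Wq(M/M/1) = ρ/(μ−λ) = 0.2886/73.05 = 0.003950 hr
Wq(M/D/1) = ρ/(2(μ−λ)) = 0.001975 hr
Savings = 0.003950 − 0.001975 = 0.001975 hr

Final: 0.001975 hr


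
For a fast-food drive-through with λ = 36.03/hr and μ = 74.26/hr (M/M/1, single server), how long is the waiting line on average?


ρ = 36.03/74.26 = 0.4852
Lq = ρ²/(1−ρ) = 0.2354/0.5148 = 0.4573

Final: 0.4573


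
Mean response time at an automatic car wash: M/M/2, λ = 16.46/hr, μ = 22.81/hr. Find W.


a = 0.7216; ρ = 0.3608; P₀ = 0.469716
Lq = P₀·a^c·ρ/(c!(1−ρ)²) = 0.10800
Wq = Lq/λ = 0.10800/16.46 = 0.006561 hr
W = Wq + 1/μ = 0.006561 + 0.04384 = 0.05040 hr

Final: 0.05040 hr


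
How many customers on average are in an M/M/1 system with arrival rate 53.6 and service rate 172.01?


ρ = λ/μ = 53.6/172.01 = 0.3116
L = ρ/(1−ρ) = 0.3116/(1 − 0.3116) = 0.3116/0.6884 = 0.4527

Final: 0.4527


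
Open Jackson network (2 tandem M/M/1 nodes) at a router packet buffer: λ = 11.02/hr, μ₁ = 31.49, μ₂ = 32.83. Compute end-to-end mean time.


Each node sees arrival rate λ = 11.02/hr (tandem ⇒ throughput preserved).
W₁ = 1/(μ₁−λ) = 1/(31.49−11.02) = 0.04885 hr
W₂ = 1/(μ₂−λ) = 1/(32.83−11.02) = 0.04585 hr
W_total = W₁ + W₂ = 0.04885 + 0.04585 = 0.09470 hr

Final: 0.09470 hr


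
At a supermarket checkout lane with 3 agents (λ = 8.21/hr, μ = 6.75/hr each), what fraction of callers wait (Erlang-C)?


a = λ/μ = 1.2163; ρ = a/3 = 0.4054
P₀ = 0.288986 (from M/M/c formula)
C(c,a) = [a^c/(c!(1−ρ))]·P₀ = [1.79936/(6·0.5946)]·0.288986
= 0.50439·0.288986 = 0.145761

Final: 0.145761


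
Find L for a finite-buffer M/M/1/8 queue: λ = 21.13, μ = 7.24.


ρ = 21.13/7.24 = 2.9185
L = ρ[1 − (K+1)ρ^K + Kρ^(K+1)] / [(1−ρ)(1−ρ^(K+1))]
Numerator: 2.9185·(1 − 9·5263.655371 + 8·15362.021822) = 220418.226086
Denominator: (-1.9185)·(-15361.021822) = 29470.247667
L = 220418.226086/29470.247667 = 7.4793

Final: 7.4793


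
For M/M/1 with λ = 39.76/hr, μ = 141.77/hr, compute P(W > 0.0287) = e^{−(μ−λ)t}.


W ~ Exponential(μ−λ) for M/M/1.
μ − λ = 141.77 − 39.76 = 102.0100
P(W > t) = e^{−(μ−λ)t} = e^{−2.9277} = 0.053521

Final: 0.053521


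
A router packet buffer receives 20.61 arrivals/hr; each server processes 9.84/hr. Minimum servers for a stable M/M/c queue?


Stability requires cμ > λ ⇔ c > λ/μ.
λ/μ = 20.61/9.84 = 2.0945
Minimum integer c = ⌊2.0945⌋ + 1 = 3
Check: 3·9.84 = 29.52 > 20.61, while 2·9.84 = 19.68 ≤ 20.61

Final: 3 servers


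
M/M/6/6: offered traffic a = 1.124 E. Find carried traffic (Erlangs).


B(6,1.124) = 0.0009103 (Erlang-B)
Carried load = a(1 − B) = 1.124·(1 − 0.0009103) = 1.124·0.999090 = 1.1230 E

Final: 1.1230 Erlangs


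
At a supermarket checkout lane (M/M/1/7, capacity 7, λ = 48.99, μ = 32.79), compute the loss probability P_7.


ρ = λ/μ = 48.99/32.79 = 1.4941
P_K = (1−ρ)ρ^K/(1−ρ^(K+1)) = (-0.4941·16.617365)/(1 − 24.827225)
= -8.209860/-23.827225 = 0.344558

Final: 0.344558


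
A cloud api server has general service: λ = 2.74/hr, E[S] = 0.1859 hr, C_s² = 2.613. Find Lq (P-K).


ρ = λ·E[S] = 2.74·0.1859 = 0.5094
Lq = ρ²(1+C_s²)/(2(1−ρ)) = 0.2595·(1+2.613)/(2·0.4906)
= 0.2595·3.6130/0.9813 = 0.95530

Final: 0.95530


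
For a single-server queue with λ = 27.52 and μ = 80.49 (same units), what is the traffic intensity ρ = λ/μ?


ρ = λ/μ = 27.52/80.49 = 0.3419

Final: 0.3419


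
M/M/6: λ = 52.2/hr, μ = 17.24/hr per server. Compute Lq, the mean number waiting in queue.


a = λ/μ = 3.0278; ρ = a/6 = 0.5046
P₀ = 0.047570
Lq = P₀·a^c·ρ / (c!·(1−ρ)²) = 0.047570·770.54756·0.5046/(720·0.24538)
= 0.10470

Final: 0.10470


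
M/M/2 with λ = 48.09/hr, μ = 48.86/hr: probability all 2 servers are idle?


a = λ/μ = 48.09/48.86 = 0.9842; ρ = a/c = 0.4921
Σ_{k=0}^{1} a^k/k! (terms k=0..1) = 1.00000 + 0.98424 = 1.98424
Tail: a^2/(2!(1−ρ)) = 0.96873/(2·0.5079) = 0.95370
P₀ = 1/(1.98424 + 0.95370) = 1/2.93794 = 0.340374

Final: 0.340374


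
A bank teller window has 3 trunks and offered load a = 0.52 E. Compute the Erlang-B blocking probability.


B(c,a) = (a^c/c!) / Σ_{k=0}^{c} a^k/k!
a^3/3! = 0.023435
Σ terms (k=0..3): 1.00000 + 0.52000 + 0.13520 + 0.02343 = 1.678635
B = 0.023435/1.678635 = 0.013961

Final: 0.013961


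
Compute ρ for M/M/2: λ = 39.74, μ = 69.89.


ρ = λ/(cμ) = 39.74/(2·69.89) = 39.74/139.78 = 0.2843

Final: 0.2843


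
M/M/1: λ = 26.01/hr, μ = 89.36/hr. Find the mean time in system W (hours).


W = 1/(μ−λ) = 1/(89.36 − 26.01) = 1/63.35 = 0.01579 hr

Final: 0.01579 hr


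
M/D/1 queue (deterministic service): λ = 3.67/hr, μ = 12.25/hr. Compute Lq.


ρ = 3.67/12.25 = 0.2996
M/D/1: Lq = ρ²/(2(1−ρ)) = 0.08976/(2·0.7004) = 0.06407

Final: 0.06407


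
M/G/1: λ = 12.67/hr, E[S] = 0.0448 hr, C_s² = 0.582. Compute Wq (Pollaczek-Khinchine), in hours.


ρ = λ·E[S] = 12.67·0.0448 = 0.5676
E[S²] = E[S]²(1+C_s²) = 0.0448²·(1+0.582) = 0.003175
Wq = λ·E[S²]/(2(1−ρ)) = 12.67·0.003175/(2·0.4324) = 0.04652 hr

Final: 0.04652 hr


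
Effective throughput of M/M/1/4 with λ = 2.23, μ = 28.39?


ρ = 0.07855; P_K = (1−ρ)ρ^4/(1−ρ^5) = 0.00003508
λ_eff = λ(1 − P_K) = 2.23·(1 − 0.00003508) = 2.23·0.999965 = 2.2299 /hr

Final: 2.2299 /hr


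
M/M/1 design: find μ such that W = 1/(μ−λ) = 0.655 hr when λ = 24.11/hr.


W = 1/(μ−λ) ⇒ μ − λ = 1/W = 1/0.655 = 1.5267
μ = λ + 1/W = 24.11 + 1.5267 = 25.6367 per hr

Final: 25.6367 /hr


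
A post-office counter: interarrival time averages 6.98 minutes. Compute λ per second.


λ = 1/(interarrival time) in consistent units.
1 second = 0.0166667 min, so λ = 0.0166667/6.98 = 0.002388 per second

Final: 0.002388 /sec


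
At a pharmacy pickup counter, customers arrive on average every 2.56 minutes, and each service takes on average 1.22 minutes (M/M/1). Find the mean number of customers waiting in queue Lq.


λ = 60/2.56 = 23.4375 /hr
μ = 60/1.22 = 49.1803 /hr
ρ = λ/μ = 23.4375/49.1803 = 0.4766
Lq = ρ²/(1−ρ) = 0.2271/0.5234 = 0.4339

Final: 0.4339


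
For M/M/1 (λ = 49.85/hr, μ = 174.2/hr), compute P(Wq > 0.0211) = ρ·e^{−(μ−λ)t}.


ρ = 49.85/174.2 = 0.2862
P(Wq > t) = ρ·e^{−(μ−λ)t} = 0.2862·e^{−2.6238}
= 0.2862·0.072528 = 0.020755

Final: 0.020755


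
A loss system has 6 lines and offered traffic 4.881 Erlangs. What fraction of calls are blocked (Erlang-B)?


B(c,a) = (a^c/c!) / Σ_{k=0}^{c} a^k/k!
a^6/6! = 18.781071
Σ terms (k=0..6): 1.00000 + 4.88100 + 11.91208 + 19.38095 + 23.64961 + 23.08675 + 18.78107 = 102.691466
B = 18.781071/102.691466 = 0.182888

Final: 0.182888


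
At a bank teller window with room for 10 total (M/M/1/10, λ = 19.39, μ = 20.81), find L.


ρ = 19.39/20.81 = 0.9318
L = ρ[1 − (K+1)ρ^K + Kρ^(K+1)] / [(1−ρ)(1−ρ^(K+1))]
Numerator: 0.9318·(1 − 11·0.493239 + 10·0.459582) = 0.158579
Denominator: (0.06824)·(0.540418) = 0.036876
L = 0.158579/0.036876 = 4.3003

Final: 4.3003


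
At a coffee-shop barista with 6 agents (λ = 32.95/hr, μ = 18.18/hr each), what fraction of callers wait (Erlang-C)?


a = λ/μ = 1.8124; ρ = a/6 = 0.3021
P₀ = 0.163124 (from M/M/c formula)
C(c,a) = [a^c/(c!(1−ρ))]·P₀ = [35.44616/(720·0.6979)]·0.163124
= 0.07054·0.163124 = 0.011507

Final: 0.011507


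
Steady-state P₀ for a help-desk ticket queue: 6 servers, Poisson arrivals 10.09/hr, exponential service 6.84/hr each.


a = λ/μ = 10.09/6.84 = 1.4751; ρ = a/c = 0.2459
Σ_{k=0}^{5} a^k/k! (terms k=0..5) = 1.00000 + 1.47515 + 1.08803 + 0.53500 + 0.19730 + 0.05821 = 4.35368
Tail: a^6/(6!(1−ρ)) = 10.30411/(720·0.7541) = 0.01898
P₀ = 1/(4.35368 + 0.01898) = 1/4.37266 = 0.228694

Final: 0.228694


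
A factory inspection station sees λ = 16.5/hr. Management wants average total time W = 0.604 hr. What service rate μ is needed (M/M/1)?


W = 1/(μ−λ) ⇒ μ − λ = 1/W = 1/0.604 = 1.6556
μ = λ + 1/W = 16.5 + 1.6556 = 18.1556 per hr

Final: 18.1556 /hr


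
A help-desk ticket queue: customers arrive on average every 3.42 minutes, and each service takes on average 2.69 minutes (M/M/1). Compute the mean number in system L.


λ = 60/3.42 = 17.5439 /hr
μ = 60/2.69 = 22.3048 /hr
ρ = λ/μ = 17.5439/22.3048 = 0.7865
L = ρ/(1−ρ) = 0.7865/0.2135 = 3.6849

Final: 3.6849


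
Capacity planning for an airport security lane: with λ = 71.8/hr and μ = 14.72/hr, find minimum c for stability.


Stability requires cμ > λ ⇔ c > λ/μ.
λ/μ = 71.8/14.72 = 4.8777
Minimum integer c = ⌊4.8777⌋ + 1 = 5
Check: 5·14.72 = 73.60 > 71.8, while 4·14.72 = 58.88 ≤ 71.8

Final: 5 servers


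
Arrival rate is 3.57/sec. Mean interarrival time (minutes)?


Mean interarrival time = 1/λ = 1/3.57 second = 0.28011 second
In minutes: 0.28011 × 0.0166667 = 0.004669 min

Final: 0.004669 min


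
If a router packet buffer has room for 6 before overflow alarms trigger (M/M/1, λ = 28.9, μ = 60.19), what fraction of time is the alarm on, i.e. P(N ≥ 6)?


ρ = 28.9/60.19 = 0.4801
P(N ≥ n) = ρ^n = 0.4801^6 = 0.012253

Final: 0.012253


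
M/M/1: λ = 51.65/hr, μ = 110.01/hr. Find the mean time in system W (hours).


W = 1/(μ−λ) = 1/(110.01 − 51.65) = 1/58.36 = 0.01714 hr

Final: 0.01714 hr


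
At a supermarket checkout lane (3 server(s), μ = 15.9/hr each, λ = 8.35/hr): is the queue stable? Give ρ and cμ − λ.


Total capacity cμ = 3·15.9 = 47.70/hr
ρ = λ/(cμ) = 8.35/47.70 = 0.1751
Stable ⇔ ρ < 1: YES
Spare capacity = cμ − λ = 47.70 − 8.35 = 39.35/hr

Final: ρ = 0.1751; stable; margin = 39.35/hr


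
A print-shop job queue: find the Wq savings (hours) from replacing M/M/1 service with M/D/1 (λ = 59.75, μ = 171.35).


ρ = 59.75/171.35 = 0.3487
Wq(M/M/1) = ρ/(μ−λ) = 0.3487/111.60 = 0.003125 hr
Wq(M/D/1) = ρ/(2(μ−λ)) = 0.001562 hr
Savings = 0.003125 − 0.001562 = 0.001562 hr

Final: 0.001562 hr


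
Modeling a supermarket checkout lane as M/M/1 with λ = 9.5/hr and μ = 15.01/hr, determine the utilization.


ρ = λ/μ = 9.5/15.01 = 0.6329

Final: 0.6329


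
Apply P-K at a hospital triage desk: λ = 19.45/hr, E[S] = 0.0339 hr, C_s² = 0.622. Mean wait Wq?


ρ = λ·E[S] = 19.45·0.0339 = 0.6594
E[S²] = E[S]²(1+C_s²) = 0.0339²·(1+0.622) = 0.001864
Wq = λ·E[S²]/(2(1−ρ)) = 19.45·0.001864/(2·0.3406) = 0.05322 hr

Final: 0.05322 hr


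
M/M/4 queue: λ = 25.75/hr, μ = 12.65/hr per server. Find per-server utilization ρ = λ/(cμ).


ρ = λ/(cμ) = 25.75/(4·12.65) = 25.75/50.60 = 0.5089

Final: 0.5089


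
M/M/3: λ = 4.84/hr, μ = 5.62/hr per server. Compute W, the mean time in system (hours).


a = 0.8612; ρ = 0.2871; P₀ = 0.419925
Lq = P₀·a^c·ρ/(c!(1−ρ)²) = 0.02525
Wq = Lq/λ = 0.02525/4.84 = 0.005217 hr
W = Wq + 1/μ = 0.005217 + 0.17794 = 0.18315 hr

Final: 0.18315 hr


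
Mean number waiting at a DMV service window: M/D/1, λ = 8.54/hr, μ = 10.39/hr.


ρ = 8.54/10.39 = 0.8219
M/D/1: Lq = ρ²/(2(1−ρ)) = 0.6756/(2·0.1781) = 1.89714

Final: 1.89714


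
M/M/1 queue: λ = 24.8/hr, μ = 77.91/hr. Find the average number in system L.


ρ = λ/μ = 24.8/77.91 = 0.3183
L = ρ/(1−ρ) = 0.3183/(1 − 0.3183) = 0.3183/0.6817 = 0.4670

Final: 0.4670


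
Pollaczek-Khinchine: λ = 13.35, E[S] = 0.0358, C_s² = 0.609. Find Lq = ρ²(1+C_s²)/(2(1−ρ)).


ρ = λ·E[S] = 13.35·0.0358 = 0.4779
Lq = ρ²(1+C_s²)/(2(1−ρ)) = 0.2284·(1+0.609)/(2·0.5221)
= 0.2284·1.6090/1.0441 = 0.35199

Final: 0.35199


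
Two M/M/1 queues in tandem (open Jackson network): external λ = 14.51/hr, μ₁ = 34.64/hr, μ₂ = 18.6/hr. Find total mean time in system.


Each node sees arrival rate λ = 14.51/hr (tandem ⇒ throughput preserved).
W₁ = 1/(μ₁−λ) = 1/(34.64−14.51) = 0.04968 hr
W₂ = 1/(μ₂−λ) = 1/(18.6−14.51) = 0.24450 hr
W_total = W₁ + W₂ = 0.04968 + 0.24450 = 0.29418 hr

Final: 0.29418 hr


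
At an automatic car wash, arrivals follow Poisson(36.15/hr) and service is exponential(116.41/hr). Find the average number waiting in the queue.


ρ = 36.15/116.41 = 0.3105
Lq = ρ²/(1−ρ) = 0.09644/0.6895 = 0.1399

Final: 0.1399


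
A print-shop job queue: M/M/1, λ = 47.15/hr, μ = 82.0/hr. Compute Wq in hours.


ρ = 47.15/82.0 = 0.5750
Wq = ρ/(μ−λ) = 0.5750/(82.0 − 47.15) = 0.5750/34.85 = 0.01650 hr

Final: 0.01650 hr


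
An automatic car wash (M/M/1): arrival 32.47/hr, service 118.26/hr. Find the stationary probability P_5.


ρ = 32.47/118.26 = 0.2746
P_n = (1−ρ)·ρ^n = (1 − 0.2746)·0.2746^5 = 0.7254·0.001560 = 0.001132

Final: 0.001132


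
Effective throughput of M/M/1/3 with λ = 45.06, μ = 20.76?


ρ = 2.1705; P_K = (1−ρ)ρ^3/(1−ρ^4) = 0.564725
λ_eff = λ(1 − P_K) = 45.06·(1 − 0.564725) = 45.06·0.435275 = 19.6135 /hr

Final: 19.6135 /hr


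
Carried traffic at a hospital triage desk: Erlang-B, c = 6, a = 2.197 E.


B(6,2.197) = 0.017488 (Erlang-B)
Carried load = a(1 − B) = 2.197·(1 − 0.017488) = 2.197·0.982512 = 2.1586 E

Final: 2.1586 Erlangs


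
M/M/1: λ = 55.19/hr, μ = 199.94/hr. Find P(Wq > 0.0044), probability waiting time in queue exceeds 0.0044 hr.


ρ = 55.19/199.94 = 0.2760
P(Wq > t) = ρ·e^{−(μ−λ)t} = 0.2760·e^{−0.6369}
= 0.2760·0.528930 = 0.146002

Final: 0.146002


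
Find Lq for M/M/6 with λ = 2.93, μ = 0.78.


a = λ/μ = 3.7564; ρ = a/6 = 0.6261
P₀ = 0.021925
Lq = P₀·a^c·ρ / (c!·(1−ρ)²) = 0.021925·2809.55867·0.6261/(720·0.13982)
= 0.38307

Final: 0.38307


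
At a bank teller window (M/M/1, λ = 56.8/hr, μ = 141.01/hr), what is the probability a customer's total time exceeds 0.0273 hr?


W ~ Exponential(μ−λ) for M/M/1.
μ − λ = 141.01 − 56.8 = 84.2100
P(W > t) = e^{−(μ−λ)t} = e^{−2.2989} = 0.100366

Final: 0.100366


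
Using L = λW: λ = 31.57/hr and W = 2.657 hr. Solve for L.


L = λW = 31.57·2.657 = 83.8815

Final: 83.8815


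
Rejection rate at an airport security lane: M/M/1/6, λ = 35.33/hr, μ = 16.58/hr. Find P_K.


ρ = λ/μ = 35.33/16.58 = 2.1309
P_K = (1−ρ)ρ^K/(1−ρ^(K+1)) = (-1.1309·93.616989)/(1 − 199.486623)
= -105.869634/-198.486623 = 0.533384

Final: 0.533384


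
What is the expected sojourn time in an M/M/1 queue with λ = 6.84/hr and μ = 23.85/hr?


W = 1/(μ−λ) = 1/(23.85 − 6.84) = 1/17.01 = 0.05879 hr

Final: 0.05879 hr


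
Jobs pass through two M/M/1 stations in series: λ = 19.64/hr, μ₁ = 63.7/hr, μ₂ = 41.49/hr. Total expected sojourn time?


Each node sees arrival rate λ = 19.64/hr (tandem ⇒ throughput preserved).
W₁ = 1/(μ₁−λ) = 1/(63.7−19.64) = 0.02270 hr
W₂ = 1/(μ₂−λ) = 1/(41.49−19.64) = 0.04577 hr
W_total = W₁ + W₂ = 0.02270 + 0.04577 = 0.06846 hr

Final: 0.06846 hr


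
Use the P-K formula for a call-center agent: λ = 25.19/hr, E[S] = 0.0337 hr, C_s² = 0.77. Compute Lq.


ρ = λ·E[S] = 25.19·0.0337 = 0.8489
Lq = ρ²(1+C_s²)/(2(1−ρ)) = 0.7206·(1+0.77)/(2·0.1511)
= 0.7206·1.7700/0.3022 = 4.22089

Final: 4.22089


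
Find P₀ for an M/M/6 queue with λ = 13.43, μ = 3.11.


a = λ/μ = 13.43/3.11 = 4.3183; ρ = a/c = 0.7197
Σ_{k=0}^{5} a^k/k! (terms k=0..5) = 1.00000 + 4.31833 + 9.32398 + 13.42133 + 14.48943 + 12.51402 = 55.06709
Tail: a^6/(6!(1−ρ)) = 6484.75753/(720·0.2803) = 32.13447
P₀ = 1/(55.06709 + 32.13447) = 1/87.20156 = 0.011468

Final: 0.011468


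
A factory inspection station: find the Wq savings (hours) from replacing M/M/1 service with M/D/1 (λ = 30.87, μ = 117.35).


ρ = 30.87/117.35 = 0.2631
Wq(M/M/1) = ρ/(μ−λ) = 0.2631/86.48 = 0.003042 hr
Wq(M/D/1) = ρ/(2(μ−λ)) = 0.001521 hr
Savings = 0.003042 − 0.001521 = 0.001521 hr

Final: 0.001521 hr


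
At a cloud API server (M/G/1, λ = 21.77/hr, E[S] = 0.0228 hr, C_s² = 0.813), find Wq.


ρ = λ·E[S] = 21.77·0.0228 = 0.4964
E[S²] = E[S]²(1+C_s²) = 0.0228²·(1+0.813) = 0.0009425
Wq = λ·E[S²]/(2(1−ρ)) = 21.77·0.0009425/(2·0.5036) = 0.02037 hr

Final: 0.02037 hr


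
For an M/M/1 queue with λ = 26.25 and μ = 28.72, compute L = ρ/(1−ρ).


ρ = λ/μ = 26.25/28.72 = 0.9140
L = ρ/(1−ρ) = 0.9140/(1 − 0.9140) = 0.9140/0.08600 = 10.6275

Final: 10.6275


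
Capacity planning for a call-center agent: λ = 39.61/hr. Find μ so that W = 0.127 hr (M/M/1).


W = 1/(μ−λ) ⇒ μ − λ = 1/W = 1/0.127 = 7.8740
μ = λ + 1/W = 39.61 + 7.8740 = 47.4840 per hr

Final: 47.4840 /hr


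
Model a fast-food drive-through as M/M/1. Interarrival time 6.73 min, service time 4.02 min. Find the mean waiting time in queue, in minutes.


λ = 60/6.73 = 8.9153 /hr
μ = 60/4.02 = 14.9254 /hr
ρ = λ/μ = 8.9153/14.9254 = 0.5973
Wq = ρ/(μ−λ) = 0.5973/(14.9254−8.9153) = 0.09939 hr
In minutes: 0.09939·60 = 5.963 min

Final: 5.963 min


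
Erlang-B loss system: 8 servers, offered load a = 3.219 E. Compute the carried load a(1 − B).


B(8,3.219) = 0.011504 (Erlang-B)
Carried load = a(1 − B) = 3.219·(1 − 0.011504) = 3.219·0.988496 = 3.1820 E

Final: 3.1820 Erlangs


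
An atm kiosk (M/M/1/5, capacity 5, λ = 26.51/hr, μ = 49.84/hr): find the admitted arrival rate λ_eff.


ρ = 0.5319; P_K = (1−ρ)ρ^5/(1−ρ^6) = 0.020391
λ_eff = λ(1 − P_K) = 26.51·(1 − 0.020391) = 26.51·0.979609 = 25.9694 /hr

Final: 25.9694 /hr


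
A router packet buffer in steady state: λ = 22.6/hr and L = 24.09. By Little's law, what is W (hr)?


W = L/λ = 24.09/22.6 = 1.0659 hr

Final: 1.0659 hr


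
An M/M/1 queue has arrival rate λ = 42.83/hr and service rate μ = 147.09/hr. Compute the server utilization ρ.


ρ = λ/μ = 42.83/147.09 = 0.2912

Final: 0.2912


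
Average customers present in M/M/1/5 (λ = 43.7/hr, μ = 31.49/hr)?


ρ = 43.7/31.49 = 1.3877
L = ρ[1 − (K+1)ρ^K + Kρ^(K+1)] / [(1−ρ)(1−ρ^(K+1))]
Numerator: 1.3877·(1 − 6·5.146878 + 5·7.142540) = 8.092521
Denominator: (-0.3877)·(-6.142540) = 2.381721
L = 8.092521/2.381721 = 3.3978

Final: 3.3978


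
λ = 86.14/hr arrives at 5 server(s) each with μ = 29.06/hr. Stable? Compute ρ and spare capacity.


Total capacity cμ = 5·29.06 = 145.30/hr
ρ = λ/(cμ) = 86.14/145.30 = 0.5928
Stable ⇔ ρ < 1: YES
Spare capacity = cμ − λ = 145.30 − 86.14 = 59.16/hr

Final: ρ = 0.5928; stable; margin = 59.16/hr


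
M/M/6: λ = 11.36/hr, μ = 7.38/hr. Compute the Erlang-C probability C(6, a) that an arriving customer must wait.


a = λ/μ = 1.5393; ρ = a/6 = 0.2565
P₀ = 0.214469 (from M/M/c formula)
C(c,a) = [a^c/(c!(1−ρ))]·P₀ = [13.30246/(720·0.7435)]·0.214469
= 0.02485·0.214469 = 0.005330

Final: 0.005330


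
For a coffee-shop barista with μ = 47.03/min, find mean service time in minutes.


Mean service time = 1/μ = 1/47.03 minute = 0.02126 minute
In minutes: 0.02126 × 1 = 0.02126 min

Final: 0.02126 min


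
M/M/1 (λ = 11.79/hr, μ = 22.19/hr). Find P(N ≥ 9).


ρ = 11.79/22.19 = 0.5313
P(N ≥ n) = ρ^n = 0.5313^9 = 0.003374

Final: 0.003374


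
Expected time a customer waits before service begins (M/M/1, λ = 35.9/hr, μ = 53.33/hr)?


ρ = 35.9/53.33 = 0.6732
Wq = ρ/(μ−λ) = 0.6732/(53.33 − 35.9) = 0.6732/17.43 = 0.03862 hr

Final: 0.03862 hr


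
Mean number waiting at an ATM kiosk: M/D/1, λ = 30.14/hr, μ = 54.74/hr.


ρ = 30.14/54.74 = 0.5506
M/D/1: Lq = ρ²/(2(1−ρ)) = 0.3032/(2·0.4494) = 0.33730

Final: 0.33730


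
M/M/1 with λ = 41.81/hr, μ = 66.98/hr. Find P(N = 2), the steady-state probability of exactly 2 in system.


ρ = 41.81/66.98 = 0.6242
P_n = (1−ρ)·ρ^n = (1 − 0.6242)·0.6242^2 = 0.3758·0.389646 = 0.146423

Final: 0.146423


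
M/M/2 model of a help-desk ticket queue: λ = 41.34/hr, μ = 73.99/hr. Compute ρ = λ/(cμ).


ρ = λ/(cμ) = 41.34/(2·73.99) = 41.34/147.98 = 0.2794

Final: 0.2794


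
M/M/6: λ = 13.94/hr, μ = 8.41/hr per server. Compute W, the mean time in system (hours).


a = 1.6576; ρ = 0.2763; P₀ = 0.190516
Lq = P₀·a^c·ρ/(c!(1−ρ)²) = 0.002894
Wq = Lq/λ = 0.002894/13.94 = 0.0002076 hr
W = Wq + 1/μ = 0.0002076 + 0.11891 = 0.11911 hr

Final: 0.11911 hr


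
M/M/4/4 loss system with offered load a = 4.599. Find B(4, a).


B(c,a) = (a^c/c!) / Σ_{k=0}^{c} a^k/k!
a^4/4! = 18.639849
Σ terms (k=0..4): 1.00000 + 4.59900 + 10.57540 + 16.21209 + 18.63985 = 51.026339
B = 18.639849/51.026339 = 0.365299

Final: 0.365299


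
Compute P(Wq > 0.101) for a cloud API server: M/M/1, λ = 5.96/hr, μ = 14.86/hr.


ρ = 5.96/14.86 = 0.4011
P(Wq > t) = ρ·e^{−(μ−λ)t} = 0.4011·e^{−0.8989}
= 0.4011·0.407017 = 0.163245

Final: 0.163245


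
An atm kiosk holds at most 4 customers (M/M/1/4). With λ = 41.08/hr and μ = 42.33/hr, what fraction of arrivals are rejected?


ρ = λ/μ = 41.08/42.33 = 0.9705
P_K = (1−ρ)ρ^K/(1−ρ^(K+1)) = (0.02953·0.887010)/(1 − 0.860817)
= 0.026193/0.139183 = 0.188193

Final: 0.188193


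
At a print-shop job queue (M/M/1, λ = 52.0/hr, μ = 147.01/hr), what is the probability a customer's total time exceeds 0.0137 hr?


W ~ Exponential(μ−λ) for M/M/1.
μ − λ = 147.01 − 52.0 = 95.0100
P(W > t) = e^{−(μ−λ)t} = e^{−1.3016} = 0.272086

Final: 0.272086


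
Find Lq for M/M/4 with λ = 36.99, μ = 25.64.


a = λ/μ = 1.4427; ρ = a/4 = 0.3607
P₀ = 0.234408
Lq = P₀·a^c·ρ / (c!·(1−ρ)²) = 0.234408·4.33177·0.3607/(24·0.40875)
= 0.03733

Final: 0.03733


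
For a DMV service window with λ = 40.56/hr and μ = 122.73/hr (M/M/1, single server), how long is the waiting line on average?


ρ = 40.56/122.73 = 0.3305
Lq = ρ²/(1−ρ) = 0.1092/0.6695 = 0.1631

Final: 0.1631


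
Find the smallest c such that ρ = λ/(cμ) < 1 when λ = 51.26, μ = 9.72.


Stability requires cμ > λ ⇔ c > λ/μ.
λ/μ = 51.26/9.72 = 5.2737
Minimum integer c = ⌊5.2737⌋ + 1 = 6
Check: 6·9.72 = 58.32 > 51.26, while 5·9.72 = 48.60 ≤ 51.26

Final: 6 servers


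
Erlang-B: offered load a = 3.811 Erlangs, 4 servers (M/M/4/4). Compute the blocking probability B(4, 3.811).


B(c,a) = (a^c/c!) / Σ_{k=0}^{c} a^k/k!
a^4/4! = 8.789103
Σ terms (k=0..4): 1.00000 + 3.81100 + 7.26186 + 9.22498 + 8.78910 = 30.086947
B = 8.789103/30.086947 = 0.292123

Final: 0.292123


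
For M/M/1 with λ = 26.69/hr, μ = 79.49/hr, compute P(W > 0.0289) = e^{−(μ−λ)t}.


W ~ Exponential(μ−λ) for M/M/1.
μ − λ = 79.49 − 26.69 = 52.8000
P(W > t) = e^{−(μ−λ)t} = e^{−1.5259} = 0.217421

Final: 0.217421


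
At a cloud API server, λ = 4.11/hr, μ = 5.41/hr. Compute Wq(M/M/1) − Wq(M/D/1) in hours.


ρ = 4.11/5.41 = 0.7597
Wq(M/M/1) = ρ/(μ−λ) = 0.7597/1.30 = 0.58439 hr
Wq(M/D/1) = ρ/(2(μ−λ)) = 0.29219 hr
Savings = 0.58439 − 0.29219 = 0.29219 hr

Final: 0.29219 hr


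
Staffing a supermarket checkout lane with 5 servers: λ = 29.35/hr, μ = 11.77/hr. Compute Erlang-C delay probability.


a = λ/μ = 2.4936; ρ = a/5 = 0.4987
P₀ = 0.080639 (from M/M/c formula)
C(c,a) = [a^c/(c!(1−ρ))]·P₀ = [96.41802/(120·0.5013)]·0.080639
= 1.60288·0.080639 = 0.129254

Final: 0.129254


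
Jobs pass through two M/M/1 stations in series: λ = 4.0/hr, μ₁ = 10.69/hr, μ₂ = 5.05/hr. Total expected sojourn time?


Each node sees arrival rate λ = 4.0/hr (tandem ⇒ throughput preserved).
W₁ = 1/(μ₁−λ) = 1/(10.69−4.0) = 0.14948 hr
W₂ = 1/(μ₂−λ) = 1/(5.05−4.0) = 0.95238 hr
W_total = W₁ + W₂ = 0.14948 + 0.95238 = 1.10186 hr

Final: 1.10186 hr


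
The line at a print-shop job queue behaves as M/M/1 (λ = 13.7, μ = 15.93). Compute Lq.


ρ = 13.7/15.93 = 0.8600
Lq = ρ²/(1−ρ) = 0.7396/0.1400 = 5.2835

Final: 5.2835


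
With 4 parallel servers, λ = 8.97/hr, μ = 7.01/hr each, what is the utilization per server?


ρ = λ/(cμ) = 8.97/(4·7.01) = 8.97/28.04 = 0.3199

Final: 0.3199


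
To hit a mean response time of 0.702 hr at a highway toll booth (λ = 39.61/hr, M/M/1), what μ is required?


W = 1/(μ−λ) ⇒ μ − λ = 1/W = 1/0.702 = 1.4245
μ = λ + 1/W = 39.61 + 1.4245 = 41.0345 per hr

Final: 41.0345 /hr
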